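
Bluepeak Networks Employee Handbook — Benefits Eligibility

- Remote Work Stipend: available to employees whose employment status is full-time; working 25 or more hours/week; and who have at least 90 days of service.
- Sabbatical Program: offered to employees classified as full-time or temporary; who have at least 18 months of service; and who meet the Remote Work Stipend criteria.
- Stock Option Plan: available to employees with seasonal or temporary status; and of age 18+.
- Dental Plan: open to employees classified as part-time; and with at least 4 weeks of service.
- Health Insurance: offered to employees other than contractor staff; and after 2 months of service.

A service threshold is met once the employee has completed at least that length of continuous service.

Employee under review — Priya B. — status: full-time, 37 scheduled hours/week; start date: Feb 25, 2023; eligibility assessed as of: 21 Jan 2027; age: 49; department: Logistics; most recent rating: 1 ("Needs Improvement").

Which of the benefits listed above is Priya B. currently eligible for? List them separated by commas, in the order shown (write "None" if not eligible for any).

Remote Work Stipend, Sabbatical Program, Health Insurance

Service from Feb 25, 2023 to 21 Jan 2027: 1426 days.
Remote Work Stipend — status full-time ✓; 37 hrs/wk ≥ 25 ✓; service 1426 days ≥ 90 days ✓ → eligible.
Sabbatical Program — status full-time ✓; service 1426 days ≥ 18 months (≈540 days) ✓; eligible for Remote Work Stipend ✓ → eligible.
Stock Option Plan — status full-time ✗ (requires seasonal or temporary) → not eligible.
Dental Plan — status full-time ✗ (requires part-time) → not eligible.
Health Insurance — status full-time ✓ (not excluded); service 1426 days ≥ 2 months (≈60 days) ✓ → eligible.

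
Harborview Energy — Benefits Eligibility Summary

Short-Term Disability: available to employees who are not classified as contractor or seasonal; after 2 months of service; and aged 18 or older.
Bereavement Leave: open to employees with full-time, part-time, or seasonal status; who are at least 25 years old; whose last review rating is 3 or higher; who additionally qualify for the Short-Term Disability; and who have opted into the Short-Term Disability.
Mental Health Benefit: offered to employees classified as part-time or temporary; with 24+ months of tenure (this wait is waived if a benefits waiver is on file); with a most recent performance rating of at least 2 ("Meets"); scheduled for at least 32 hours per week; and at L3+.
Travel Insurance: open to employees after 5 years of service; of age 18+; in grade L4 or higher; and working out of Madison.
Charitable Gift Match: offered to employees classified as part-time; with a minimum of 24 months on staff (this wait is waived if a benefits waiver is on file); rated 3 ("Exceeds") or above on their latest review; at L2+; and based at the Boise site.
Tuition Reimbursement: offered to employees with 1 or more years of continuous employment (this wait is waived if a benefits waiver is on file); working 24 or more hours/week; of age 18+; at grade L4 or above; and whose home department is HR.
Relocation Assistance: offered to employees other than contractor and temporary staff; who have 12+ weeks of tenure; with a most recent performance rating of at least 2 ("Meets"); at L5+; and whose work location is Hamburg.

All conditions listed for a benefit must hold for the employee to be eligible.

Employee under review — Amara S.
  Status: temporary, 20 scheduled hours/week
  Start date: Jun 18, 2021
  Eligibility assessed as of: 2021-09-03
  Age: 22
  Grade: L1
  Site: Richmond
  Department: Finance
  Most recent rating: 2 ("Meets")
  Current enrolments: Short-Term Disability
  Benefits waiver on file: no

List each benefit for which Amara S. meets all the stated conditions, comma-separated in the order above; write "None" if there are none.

Short-Term Disability

Service from Jun 18, 2021 to 2021-09-03: 77 days.
Short-Term Disability — status temporary ✓ (not excluded); service 77 days ≥ 2 months (≈60 days) ✓; age 22 ≥ 18 ✓ → eligible.
Bereavement Leave — status temporary ✗ (requires full-time, part-time, or seasonal) → not eligible.
Mental Health Benefit — status temporary ✓; no waiver, service 77 days < 24 months (≈720 days) ✗ → not eligible.
Travel Insurance — service 77 days < 5 years (≈1825 days) ✗ → not eligible.
Charitable Gift Match — status temporary ✗ (requires part-time) → not eligible.
Tuition Reimbursement — no waiver, service 77 days < 1 year (≈365 days) ✗ → not eligible.
Relocation Assistance — status temporary ✗ (excluded) → not eligible.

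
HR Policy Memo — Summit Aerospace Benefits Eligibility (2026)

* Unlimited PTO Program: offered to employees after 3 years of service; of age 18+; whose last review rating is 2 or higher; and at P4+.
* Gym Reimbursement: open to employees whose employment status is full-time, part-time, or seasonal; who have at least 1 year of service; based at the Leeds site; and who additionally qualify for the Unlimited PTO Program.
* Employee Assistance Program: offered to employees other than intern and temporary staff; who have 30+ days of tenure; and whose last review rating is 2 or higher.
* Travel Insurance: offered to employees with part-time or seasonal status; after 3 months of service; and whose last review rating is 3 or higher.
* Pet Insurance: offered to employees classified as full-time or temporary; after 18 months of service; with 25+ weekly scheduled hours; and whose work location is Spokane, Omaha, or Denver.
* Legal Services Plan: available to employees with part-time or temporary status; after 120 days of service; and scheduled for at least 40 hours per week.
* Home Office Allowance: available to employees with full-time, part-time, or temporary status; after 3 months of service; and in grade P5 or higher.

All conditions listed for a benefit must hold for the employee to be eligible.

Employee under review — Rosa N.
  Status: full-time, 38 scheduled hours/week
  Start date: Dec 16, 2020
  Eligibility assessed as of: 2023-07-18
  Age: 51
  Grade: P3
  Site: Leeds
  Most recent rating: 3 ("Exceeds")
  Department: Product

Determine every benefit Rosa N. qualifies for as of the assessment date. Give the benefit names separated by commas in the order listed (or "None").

Employee Assistance Program

Service from Dec 16, 2020 to 2023-07-18: 944 days.
Unlimited PTO Program — service 944 days < 3 years (≈1095 days) ✗ → not eligible.
Gym Reimbursement — status full-time ✓; service 944 days ≥ 1 year (≈365 days) ✓; site Leeds ✓; not eligible for Unlimited PTO Program ✗ → not eligible.
Employee Assistance Program — status full-time ✓ (not excluded); service 944 days ≥ 30 days ✓; rating 3 ≥ 2 ✓ → eligible.
Travel Insurance — status full-time ✗ (requires part-time or seasonal) → not eligible.
Pet Insurance — status full-time ✓; service 944 days ≥ 18 months (≈540 days) ✓; 38 hrs/wk ≥ 25 ✓; site Leeds ✗ (not Spokane, Omaha, or Denver) → not eligible.
Legal Services Plan — status full-time ✗ (requires part-time or temporary) → not eligible.
Home Office Allowance — status full-time ✓; service 944 days ≥ 3 months (≈90 days) ✓; grade P3 < P5 ✗ → not eligible.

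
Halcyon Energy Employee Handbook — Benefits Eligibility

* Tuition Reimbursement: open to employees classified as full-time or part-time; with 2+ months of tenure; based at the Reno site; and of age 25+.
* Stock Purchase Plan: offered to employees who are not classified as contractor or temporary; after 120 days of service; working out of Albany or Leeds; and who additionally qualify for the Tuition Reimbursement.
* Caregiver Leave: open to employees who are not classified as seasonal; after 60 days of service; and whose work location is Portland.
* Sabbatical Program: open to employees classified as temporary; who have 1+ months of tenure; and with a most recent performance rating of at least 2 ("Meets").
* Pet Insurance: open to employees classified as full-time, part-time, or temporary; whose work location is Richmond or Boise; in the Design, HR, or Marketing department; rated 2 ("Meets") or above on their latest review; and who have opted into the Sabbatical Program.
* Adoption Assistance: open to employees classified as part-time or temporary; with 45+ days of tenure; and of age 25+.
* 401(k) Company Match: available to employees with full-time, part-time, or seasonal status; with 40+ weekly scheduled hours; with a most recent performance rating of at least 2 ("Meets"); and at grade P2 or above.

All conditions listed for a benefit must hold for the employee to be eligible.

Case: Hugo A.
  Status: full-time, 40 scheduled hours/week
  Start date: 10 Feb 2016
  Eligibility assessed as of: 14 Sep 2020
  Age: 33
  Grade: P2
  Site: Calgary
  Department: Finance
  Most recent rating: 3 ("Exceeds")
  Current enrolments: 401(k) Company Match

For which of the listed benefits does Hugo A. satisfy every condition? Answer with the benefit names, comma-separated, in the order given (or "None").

Service from 10 Feb 2016 to 14 Sep 2020: 1678 days.
Tuition Reimbursement — status full-time ✓; service 1678 days ≥ 2 months (≈60 days) ✓; site Calgary ✗ (not Reno) → not eligible.
Stock Purchase Plan — status full-time ✓ (not excluded); service 1678 days ≥ 120 days ✓; site Calgary ✗ (not Albany or Leeds) → not eligible.
Caregiver Leave — status full-time ✓ (not excluded); service 1678 days ≥ 60 days ✓; site Calgary ✗ (not Portland) → not eligible.
Sabbatical Program — status full-time ✗ (requires temporary) → not eligible.
Pet Insurance — status full-time ✓; site Calgary ✗ (not Richmond or Boise) → not eligible.
Adoption Assistance — status full-time ✗ (requires part-time or temporary) → not eligible.
401(k) Company Match — status full-time ✓; 40 hrs/wk ≥ 40 ✓; rating 3 ≥ 2 ✓; grade P2 ≥ P2 ✓ → eligible.

401(k) Company Match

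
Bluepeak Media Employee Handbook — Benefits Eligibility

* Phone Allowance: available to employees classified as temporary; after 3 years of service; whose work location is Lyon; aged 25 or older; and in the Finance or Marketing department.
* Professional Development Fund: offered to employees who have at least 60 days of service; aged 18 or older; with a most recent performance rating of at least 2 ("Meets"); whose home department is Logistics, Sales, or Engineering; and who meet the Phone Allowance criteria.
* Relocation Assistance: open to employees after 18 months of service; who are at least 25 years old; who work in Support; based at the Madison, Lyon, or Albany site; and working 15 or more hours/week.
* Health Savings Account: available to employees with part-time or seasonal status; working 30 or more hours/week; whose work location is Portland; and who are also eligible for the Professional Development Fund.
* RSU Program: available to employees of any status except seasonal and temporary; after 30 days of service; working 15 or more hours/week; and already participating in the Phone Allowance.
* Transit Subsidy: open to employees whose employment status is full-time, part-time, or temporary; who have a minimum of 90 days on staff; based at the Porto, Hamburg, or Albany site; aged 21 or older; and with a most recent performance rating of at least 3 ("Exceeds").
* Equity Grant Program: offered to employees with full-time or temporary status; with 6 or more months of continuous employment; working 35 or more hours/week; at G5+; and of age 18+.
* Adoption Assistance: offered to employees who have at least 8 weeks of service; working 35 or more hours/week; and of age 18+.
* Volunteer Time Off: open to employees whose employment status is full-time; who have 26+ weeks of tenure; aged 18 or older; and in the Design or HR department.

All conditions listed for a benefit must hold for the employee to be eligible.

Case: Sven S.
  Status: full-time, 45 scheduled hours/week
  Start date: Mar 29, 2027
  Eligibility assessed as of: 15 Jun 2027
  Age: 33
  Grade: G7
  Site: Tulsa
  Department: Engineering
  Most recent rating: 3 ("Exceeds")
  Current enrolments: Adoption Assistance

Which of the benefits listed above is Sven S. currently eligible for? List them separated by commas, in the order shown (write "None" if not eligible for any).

Adoption Assistance

Service from Mar 29, 2027 to 15 Jun 2027: 78 days.
Phone Allowance — status full-time ✗ (requires temporary) → not eligible.
Professional Development Fund — service 78 days ≥ 60 days ✓; age 33 ≥ 18 ✓; rating 3 ≥ 2 ✓; dept Engineering ✓; not eligible for Phone Allowance ✗ → not eligible.
Relocation Assistance — service 78 days < 18 months (≈540 days) ✗ → not eligible.
Health Savings Account — status full-time ✗ (requires part-time or seasonal) → not eligible.
RSU Program — status full-time ✓ (not excluded); service 78 days ≥ 30 days ✓; 45 hrs/wk ≥ 15 ✓; not enrolled in Phone Allowance ✗ → not eligible.
Transit Subsidy — status full-time ✓; service 78 days < 90 days ✗ → not eligible.
Equity Grant Program — status full-time ✓; service 78 days < 6 months (≈180 days) ✗ → not eligible.
Adoption Assistance — service 78 days ≥ 8 weeks (≈56 days) ✓; 45 hrs/wk ≥ 35 ✓; age 33 ≥ 18 ✓ → eligible.
Volunteer Time Off — status full-time ✓; service 78 days < 26 weeks (≈182 days) ✗ → not eligible.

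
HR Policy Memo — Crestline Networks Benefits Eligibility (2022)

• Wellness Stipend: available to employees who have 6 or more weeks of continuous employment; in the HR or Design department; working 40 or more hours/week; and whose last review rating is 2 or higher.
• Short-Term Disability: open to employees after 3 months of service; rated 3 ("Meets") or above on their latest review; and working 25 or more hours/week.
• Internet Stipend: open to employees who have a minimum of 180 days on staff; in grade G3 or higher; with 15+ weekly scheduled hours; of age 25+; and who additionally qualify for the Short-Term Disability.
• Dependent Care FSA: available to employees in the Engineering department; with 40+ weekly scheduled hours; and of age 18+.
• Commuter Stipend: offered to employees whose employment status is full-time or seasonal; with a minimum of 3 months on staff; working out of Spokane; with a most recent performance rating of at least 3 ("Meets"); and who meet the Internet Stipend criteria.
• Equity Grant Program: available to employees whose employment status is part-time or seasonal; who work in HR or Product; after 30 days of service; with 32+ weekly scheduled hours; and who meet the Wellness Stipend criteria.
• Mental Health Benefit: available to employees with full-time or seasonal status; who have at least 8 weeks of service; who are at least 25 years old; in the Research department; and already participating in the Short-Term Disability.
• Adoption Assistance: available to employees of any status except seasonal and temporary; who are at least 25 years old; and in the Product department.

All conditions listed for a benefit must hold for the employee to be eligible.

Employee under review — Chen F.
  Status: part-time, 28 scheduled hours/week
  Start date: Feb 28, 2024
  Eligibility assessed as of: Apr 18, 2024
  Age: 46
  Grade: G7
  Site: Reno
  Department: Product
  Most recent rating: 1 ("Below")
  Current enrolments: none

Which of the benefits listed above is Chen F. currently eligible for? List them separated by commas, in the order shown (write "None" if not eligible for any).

Service from Feb 28, 2024 to Apr 18, 2024: 50 days.
Wellness Stipend — service 50 days ≥ 6 weeks (≈42 days) ✓; dept Product ✗ → not eligible.
Short-Term Disability — service 50 days < 3 months (≈90 days) ✗ → not eligible.
Internet Stipend — service 50 days < 180 days ✗ → not eligible.
Dependent Care FSA — dept Product ✗ → not eligible.
Commuter Stipend — status part-time ✗ (requires full-time or seasonal) → not eligible.
Equity Grant Program — status part-time ✓; dept Product ✓; service 50 days ≥ 30 days ✓; 28 hrs/wk < 32 ✗ → not eligible.
Mental Health Benefit — status part-time ✗ (requires full-time or seasonal) → not eligible.
Adoption Assistance — status part-time ✓ (not excluded); age 46 ≥ 25 ✓; dept Product ✓ → eligible.

Adoption Assistance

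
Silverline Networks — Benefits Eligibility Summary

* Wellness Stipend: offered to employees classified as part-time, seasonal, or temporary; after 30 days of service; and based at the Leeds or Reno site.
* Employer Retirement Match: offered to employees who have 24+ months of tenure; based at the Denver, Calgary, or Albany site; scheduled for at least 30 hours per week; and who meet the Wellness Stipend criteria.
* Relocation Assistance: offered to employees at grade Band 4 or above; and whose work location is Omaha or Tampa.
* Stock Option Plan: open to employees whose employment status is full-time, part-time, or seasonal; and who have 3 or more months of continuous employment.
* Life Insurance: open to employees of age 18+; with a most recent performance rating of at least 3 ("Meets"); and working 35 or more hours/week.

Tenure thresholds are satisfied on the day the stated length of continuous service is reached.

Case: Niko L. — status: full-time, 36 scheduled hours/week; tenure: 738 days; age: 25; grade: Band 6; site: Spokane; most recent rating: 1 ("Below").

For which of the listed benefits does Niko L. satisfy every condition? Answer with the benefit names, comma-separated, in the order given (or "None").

Wellness Stipend — status full-time ✗ (requires part-time, seasonal, or temporary) → not eligible.
Employer Retirement Match — service 738 days ≥ 24 months (≈720 days) ✓; site Spokane ✗ (not Denver, Calgary, or Albany) → not eligible.
Relocation Assistance — grade Band 6 ≥ Band 4 ✓; site Spokane ✗ (not Omaha or Tampa) → not eligible.
Stock Option Plan — status full-time ✓; service 738 days ≥ 3 months (≈90 days) ✓ → eligible.
Life Insurance — age 25 ≥ 18 ✓; rating 1 < 3 ✗ → not eligible.

Stock Option Plan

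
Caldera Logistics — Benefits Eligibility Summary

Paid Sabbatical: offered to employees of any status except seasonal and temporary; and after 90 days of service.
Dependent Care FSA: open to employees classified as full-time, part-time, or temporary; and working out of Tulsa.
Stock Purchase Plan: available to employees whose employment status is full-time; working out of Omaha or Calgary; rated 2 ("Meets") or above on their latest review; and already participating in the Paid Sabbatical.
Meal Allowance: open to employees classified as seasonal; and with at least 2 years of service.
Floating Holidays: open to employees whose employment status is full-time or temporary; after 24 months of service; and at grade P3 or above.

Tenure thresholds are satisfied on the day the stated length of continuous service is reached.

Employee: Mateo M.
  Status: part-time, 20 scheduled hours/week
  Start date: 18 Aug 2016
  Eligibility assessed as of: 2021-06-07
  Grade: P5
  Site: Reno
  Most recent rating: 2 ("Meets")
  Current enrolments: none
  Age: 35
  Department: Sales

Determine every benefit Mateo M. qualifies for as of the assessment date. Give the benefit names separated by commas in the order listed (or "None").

Service from 18 Aug 2016 to 2021-06-07: 1754 days.
Paid Sabbatical — status part-time ✓ (not excluded); service 1754 days ≥ 90 days ✓ → eligible.
Dependent Care FSA — status part-time ✓; site Reno ✗ (not Tulsa) → not eligible.
Stock Purchase Plan — status part-time ✗ (requires full-time) → not eligible.
Meal Allowance — status part-time ✗ (requires seasonal) → not eligible.
Floating Holidays — status part-time ✗ (requires full-time or temporary) → not eligible.

Paid Sabbatical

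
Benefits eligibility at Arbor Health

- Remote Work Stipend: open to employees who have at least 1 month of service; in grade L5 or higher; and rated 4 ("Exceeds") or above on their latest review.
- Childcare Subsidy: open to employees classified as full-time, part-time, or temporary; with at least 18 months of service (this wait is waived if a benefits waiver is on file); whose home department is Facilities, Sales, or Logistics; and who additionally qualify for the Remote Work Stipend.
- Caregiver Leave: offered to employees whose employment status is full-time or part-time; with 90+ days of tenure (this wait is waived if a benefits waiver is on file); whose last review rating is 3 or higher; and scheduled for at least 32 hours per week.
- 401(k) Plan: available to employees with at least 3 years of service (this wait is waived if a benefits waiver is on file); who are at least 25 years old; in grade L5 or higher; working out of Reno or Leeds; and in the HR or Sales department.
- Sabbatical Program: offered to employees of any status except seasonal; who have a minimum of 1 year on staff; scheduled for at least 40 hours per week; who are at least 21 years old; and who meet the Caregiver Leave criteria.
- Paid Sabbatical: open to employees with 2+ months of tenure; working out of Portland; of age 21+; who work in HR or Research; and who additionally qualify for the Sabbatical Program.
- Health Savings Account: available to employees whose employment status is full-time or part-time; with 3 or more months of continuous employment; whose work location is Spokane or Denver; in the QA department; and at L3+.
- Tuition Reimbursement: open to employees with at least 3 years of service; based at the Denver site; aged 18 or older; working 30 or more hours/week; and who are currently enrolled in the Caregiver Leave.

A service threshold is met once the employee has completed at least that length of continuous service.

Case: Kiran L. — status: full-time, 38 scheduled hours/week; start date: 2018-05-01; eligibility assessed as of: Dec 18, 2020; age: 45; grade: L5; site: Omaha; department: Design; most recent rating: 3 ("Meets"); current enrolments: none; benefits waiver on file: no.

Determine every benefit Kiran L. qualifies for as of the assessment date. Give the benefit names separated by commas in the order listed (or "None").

Service from 2018-05-01 to Dec 18, 2020: 962 days.
Remote Work Stipend — service 962 days ≥ 1 month (≈30 days) ✓; grade L5 ≥ L5 ✓; rating 3 < 4 ✗ → not eligible.
Childcare Subsidy — status full-time ✓; no waiver, service 962 days ≥ 18 months (≈540 days) ✓; dept Design ✗ → not eligible.
Caregiver Leave — status full-time ✓; no waiver, service 962 days ≥ 90 days ✓; rating 3 ≥ 3 ✓; 38 hrs/wk ≥ 32 ✓ → eligible.
401(k) Plan — no waiver, service 962 days < 3 years (≈1095 days) ✗ → not eligible.
Sabbatical Program — status full-time ✓ (not excluded); service 962 days ≥ 1 year (≈365 days) ✓; 38 hrs/wk < 40 ✗ → not eligible.
Paid Sabbatical — service 962 days ≥ 2 months (≈60 days) ✓; site Omaha ✗ (not Portland) → not eligible.
Health Savings Account — status full-time ✓; service 962 days ≥ 3 months (≈90 days) ✓; site Omaha ✗ (not Spokane or Denver) → not eligible.
Tuition Reimbursement — service 962 days < 3 years (≈1095 days) ✗ → not eligible.

Caregiver Leave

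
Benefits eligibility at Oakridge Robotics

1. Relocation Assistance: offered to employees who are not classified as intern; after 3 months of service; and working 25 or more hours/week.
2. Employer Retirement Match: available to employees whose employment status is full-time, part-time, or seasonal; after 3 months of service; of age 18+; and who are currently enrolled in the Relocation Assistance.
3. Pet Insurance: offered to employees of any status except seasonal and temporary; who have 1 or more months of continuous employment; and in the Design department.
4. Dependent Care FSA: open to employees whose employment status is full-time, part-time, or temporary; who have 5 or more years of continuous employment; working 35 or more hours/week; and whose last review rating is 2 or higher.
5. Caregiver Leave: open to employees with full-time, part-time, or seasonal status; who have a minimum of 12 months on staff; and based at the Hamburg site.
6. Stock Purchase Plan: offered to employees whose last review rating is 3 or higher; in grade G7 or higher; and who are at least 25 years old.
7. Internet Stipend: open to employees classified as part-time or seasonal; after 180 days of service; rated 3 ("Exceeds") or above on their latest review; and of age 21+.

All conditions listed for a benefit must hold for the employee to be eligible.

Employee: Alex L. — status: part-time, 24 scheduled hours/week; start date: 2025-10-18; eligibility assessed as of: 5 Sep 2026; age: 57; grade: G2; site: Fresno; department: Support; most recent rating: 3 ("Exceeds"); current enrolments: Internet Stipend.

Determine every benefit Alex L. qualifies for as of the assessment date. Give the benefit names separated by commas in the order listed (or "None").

Internet Stipend

Service from 2025-10-18 to 5 Sep 2026: 322 days.
Relocation Assistance — status part-time ✓ (not excluded); service 322 days ≥ 3 months (≈90 days) ✓; 24 hrs/wk < 25 ✗ → not eligible.
Employer Retirement Match — status part-time ✓; service 322 days ≥ 3 months (≈90 days) ✓; age 57 ≥ 18 ✓; not enrolled in Relocation Assistance ✗ → not eligible.
Pet Insurance — status part-time ✓ (not excluded); service 322 days ≥ 1 month (≈30 days) ✓; dept Support ✗ → not eligible.
Dependent Care FSA — status part-time ✓; service 322 days < 5 years (≈1825 days) ✗ → not eligible.
Caregiver Leave — status part-time ✓; service 322 days < 12 months (≈360 days) ✗ → not eligible.
Stock Purchase Plan — rating 3 ≥ 3 ✓; grade G2 < G7 ✗ → not eligible.
Internet Stipend — status part-time ✓; service 322 days ≥ 180 days ✓; rating 3 ≥ 3 ✓; age 57 ≥ 21 ✓ → eligible.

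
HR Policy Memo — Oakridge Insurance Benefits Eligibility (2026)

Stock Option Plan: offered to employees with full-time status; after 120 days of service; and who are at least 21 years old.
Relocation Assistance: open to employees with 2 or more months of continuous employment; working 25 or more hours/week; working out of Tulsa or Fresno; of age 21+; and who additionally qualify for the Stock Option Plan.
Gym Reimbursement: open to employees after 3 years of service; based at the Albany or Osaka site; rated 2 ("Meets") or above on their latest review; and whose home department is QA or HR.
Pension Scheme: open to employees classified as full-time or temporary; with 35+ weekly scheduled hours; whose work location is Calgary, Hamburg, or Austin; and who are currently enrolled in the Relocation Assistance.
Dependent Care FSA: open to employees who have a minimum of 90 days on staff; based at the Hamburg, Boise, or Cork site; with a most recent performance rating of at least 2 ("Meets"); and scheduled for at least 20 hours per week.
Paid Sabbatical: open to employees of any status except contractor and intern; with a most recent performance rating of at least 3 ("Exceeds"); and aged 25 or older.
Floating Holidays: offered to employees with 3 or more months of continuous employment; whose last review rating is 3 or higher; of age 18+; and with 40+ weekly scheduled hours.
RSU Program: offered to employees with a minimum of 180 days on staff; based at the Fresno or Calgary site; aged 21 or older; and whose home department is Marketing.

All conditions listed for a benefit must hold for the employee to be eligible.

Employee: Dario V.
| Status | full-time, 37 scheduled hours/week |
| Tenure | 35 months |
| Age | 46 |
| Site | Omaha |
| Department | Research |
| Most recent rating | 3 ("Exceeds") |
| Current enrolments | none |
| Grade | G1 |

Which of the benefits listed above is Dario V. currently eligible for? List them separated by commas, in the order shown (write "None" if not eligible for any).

Stock Option Plan, Paid Sabbatical

Stock Option Plan — status full-time ✓; service 35 months ≥ 120 days ✓; age 46 ≥ 21 ✓ → eligible.
Relocation Assistance — service 35 months ≥ 2 months ✓; 37 hrs/wk ≥ 25 ✓; site Omaha ✗ (not Tulsa or Fresno) → not eligible.
Gym Reimbursement — service 35 months < 3 years (≈1095 days) ✗ → not eligible.
Pension Scheme — status full-time ✓; 37 hrs/wk ≥ 35 ✓; site Omaha ✗ (not Calgary, Hamburg, or Austin) → not eligible.
Dependent Care FSA — service 35 months ≥ 90 days ✓; site Omaha ✗ (not Hamburg, Boise, or Cork) → not eligible.
Paid Sabbatical — status full-time ✓ (not excluded); rating 3 ≥ 3 ✓; age 46 ≥ 25 ✓ → eligible.
Floating Holidays — service 35 months ≥ 3 months ✓; rating 3 ≥ 3 ✓; age 46 ≥ 18 ✓; 37 hrs/wk < 40 ✗ → not eligible.
RSU Program — service 35 months ≥ 180 days ✓; site Omaha ✗ (not Fresno or Calgary) → not eligible.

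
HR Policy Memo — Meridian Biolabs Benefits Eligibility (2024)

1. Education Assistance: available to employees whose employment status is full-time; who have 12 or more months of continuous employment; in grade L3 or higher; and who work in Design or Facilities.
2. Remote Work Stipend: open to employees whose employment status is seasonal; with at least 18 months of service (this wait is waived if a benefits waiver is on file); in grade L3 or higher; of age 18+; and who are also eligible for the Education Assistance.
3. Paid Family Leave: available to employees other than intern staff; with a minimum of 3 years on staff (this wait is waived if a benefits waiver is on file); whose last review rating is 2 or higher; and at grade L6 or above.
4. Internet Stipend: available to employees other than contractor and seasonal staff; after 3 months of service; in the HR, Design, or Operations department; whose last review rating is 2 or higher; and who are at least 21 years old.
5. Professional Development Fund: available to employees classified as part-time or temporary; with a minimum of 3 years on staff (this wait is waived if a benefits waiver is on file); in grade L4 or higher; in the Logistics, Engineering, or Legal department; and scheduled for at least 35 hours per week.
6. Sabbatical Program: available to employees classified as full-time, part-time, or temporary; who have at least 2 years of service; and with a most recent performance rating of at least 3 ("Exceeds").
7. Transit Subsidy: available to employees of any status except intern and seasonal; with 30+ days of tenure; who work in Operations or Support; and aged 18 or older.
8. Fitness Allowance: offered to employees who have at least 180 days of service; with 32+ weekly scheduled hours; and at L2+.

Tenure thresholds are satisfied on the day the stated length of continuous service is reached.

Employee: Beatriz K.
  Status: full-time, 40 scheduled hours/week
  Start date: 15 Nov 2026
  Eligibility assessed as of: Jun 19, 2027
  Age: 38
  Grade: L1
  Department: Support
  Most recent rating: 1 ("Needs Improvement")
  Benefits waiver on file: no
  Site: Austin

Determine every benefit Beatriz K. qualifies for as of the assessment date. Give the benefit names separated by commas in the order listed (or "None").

Transit Subsidy

Service from 15 Nov 2026 to Jun 19, 2027: 216 days.
Education Assistance — status full-time ✓; service 216 days < 12 months (≈360 days) ✗ → not eligible.
Remote Work Stipend — status full-time ✗ (requires seasonal) → not eligible.
Paid Family Leave — status full-time ✓ (not excluded); no waiver, service 216 days < 3 years (≈1095 days) ✗ → not eligible.
Internet Stipend — status full-time ✓ (not excluded); service 216 days ≥ 3 months (≈90 days) ✓; dept Support ✗ → not eligible.
Professional Development Fund — status full-time ✗ (requires part-time or temporary) → not eligible.
Sabbatical Program — status full-time ✓; service 216 days < 2 years (≈730 days) ✗ → not eligible.
Transit Subsidy — status full-time ✓ (not excluded); service 216 days ≥ 30 days ✓; dept Support ✓; age 38 ≥ 18 ✓ → eligible.
Fitness Allowance — service 216 days ≥ 180 days ✓; 40 hrs/wk ≥ 32 ✓; grade L1 < L2 ✗ → not eligible.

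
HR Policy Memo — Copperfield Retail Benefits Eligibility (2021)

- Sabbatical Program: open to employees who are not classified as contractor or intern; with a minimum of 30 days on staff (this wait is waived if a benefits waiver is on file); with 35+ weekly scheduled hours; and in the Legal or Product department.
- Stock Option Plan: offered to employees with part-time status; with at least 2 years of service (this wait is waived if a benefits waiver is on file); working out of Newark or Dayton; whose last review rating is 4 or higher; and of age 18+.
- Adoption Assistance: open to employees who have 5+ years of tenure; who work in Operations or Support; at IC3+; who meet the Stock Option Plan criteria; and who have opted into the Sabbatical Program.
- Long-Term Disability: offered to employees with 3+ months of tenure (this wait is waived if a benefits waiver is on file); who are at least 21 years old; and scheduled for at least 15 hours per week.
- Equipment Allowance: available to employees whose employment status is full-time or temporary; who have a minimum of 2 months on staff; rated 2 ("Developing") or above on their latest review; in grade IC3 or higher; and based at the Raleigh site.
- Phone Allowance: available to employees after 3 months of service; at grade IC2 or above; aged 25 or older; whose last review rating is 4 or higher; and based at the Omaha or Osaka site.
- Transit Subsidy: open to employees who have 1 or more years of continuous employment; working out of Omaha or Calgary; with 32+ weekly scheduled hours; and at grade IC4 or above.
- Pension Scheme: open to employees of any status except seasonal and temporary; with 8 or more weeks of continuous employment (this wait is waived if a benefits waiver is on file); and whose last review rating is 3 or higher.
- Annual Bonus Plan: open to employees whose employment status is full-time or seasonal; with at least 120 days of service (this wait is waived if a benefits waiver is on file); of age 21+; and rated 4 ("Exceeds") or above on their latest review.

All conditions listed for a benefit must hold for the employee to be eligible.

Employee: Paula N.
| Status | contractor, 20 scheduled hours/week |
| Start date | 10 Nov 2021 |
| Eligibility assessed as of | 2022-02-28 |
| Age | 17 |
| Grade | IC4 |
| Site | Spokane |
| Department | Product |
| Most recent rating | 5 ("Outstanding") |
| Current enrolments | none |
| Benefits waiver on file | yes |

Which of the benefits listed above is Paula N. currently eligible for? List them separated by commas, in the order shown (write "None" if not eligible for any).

Service from 10 Nov 2021 to 2022-02-28: 110 days.
Sabbatical Program — status contractor ✗ (excluded) → not eligible.
Stock Option Plan — status contractor ✗ (requires part-time) → not eligible.
Adoption Assistance — service 110 days < 5 years (≈1825 days) ✗ → not eligible.
Long-Term Disability — benefits waiver on file ✓; age 17 < 21 ✗ → not eligible.
Equipment Allowance — status contractor ✗ (requires full-time or temporary) → not eligible.
Phone Allowance — service 110 days ≥ 3 months (≈90 days) ✓; grade IC4 ≥ IC2 ✓; age 17 < 25 ✗ → not eligible.
Transit Subsidy — service 110 days < 1 year (≈365 days) ✗ → not eligible.
Pension Scheme — status contractor ✓ (not excluded); benefits waiver on file ✓; rating 5 ≥ 3 ✓ → eligible.
Annual Bonus Plan — status contractor ✗ (requires full-time or seasonal) → not eligible.

Pension Scheme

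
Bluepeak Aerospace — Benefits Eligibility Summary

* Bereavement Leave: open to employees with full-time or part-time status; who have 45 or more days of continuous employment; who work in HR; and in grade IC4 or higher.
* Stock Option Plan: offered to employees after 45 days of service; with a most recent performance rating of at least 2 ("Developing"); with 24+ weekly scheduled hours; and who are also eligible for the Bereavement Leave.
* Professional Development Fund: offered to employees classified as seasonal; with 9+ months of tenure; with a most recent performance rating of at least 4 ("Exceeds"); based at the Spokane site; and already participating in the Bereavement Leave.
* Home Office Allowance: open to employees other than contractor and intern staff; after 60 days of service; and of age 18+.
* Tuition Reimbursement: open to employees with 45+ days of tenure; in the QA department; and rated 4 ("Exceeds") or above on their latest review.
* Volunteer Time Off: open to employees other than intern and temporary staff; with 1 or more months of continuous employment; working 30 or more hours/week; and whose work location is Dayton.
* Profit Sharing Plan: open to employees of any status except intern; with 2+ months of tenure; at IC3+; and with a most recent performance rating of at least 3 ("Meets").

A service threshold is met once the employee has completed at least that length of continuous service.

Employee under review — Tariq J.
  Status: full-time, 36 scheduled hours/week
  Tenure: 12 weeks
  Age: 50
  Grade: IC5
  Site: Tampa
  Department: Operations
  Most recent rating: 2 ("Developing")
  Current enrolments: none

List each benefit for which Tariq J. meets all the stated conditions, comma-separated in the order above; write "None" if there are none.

Bereavement Leave — status full-time ✓; service 12 weeks ≥ 45 days ✓; dept Operations ✗ → not eligible.
Stock Option Plan — service 12 weeks ≥ 45 days ✓; rating 2 ≥ 2 ✓; 36 hrs/wk ≥ 24 ✓; not eligible for Bereavement Leave ✗ → not eligible.
Professional Development Fund — status full-time ✗ (requires seasonal) → not eligible.
Home Office Allowance — status full-time ✓ (not excluded); service 12 weeks ≥ 60 days ✓; age 50 ≥ 18 ✓ → eligible.
Tuition Reimbursement — service 12 weeks ≥ 45 days ✓; dept Operations ✗ → not eligible.
Volunteer Time Off — status full-time ✓ (not excluded); service 12 weeks ≥ 1 month (≈30 days) ✓; 36 hrs/wk ≥ 30 ✓; site Tampa ✗ (not Dayton) → not eligible.
Profit Sharing Plan — status full-time ✓ (not excluded); service 12 weeks ≥ 2 months (≈60 days) ✓; grade IC5 ≥ IC3 ✓; rating 2 < 3 ✗ → not eligible.

Home Office Allowance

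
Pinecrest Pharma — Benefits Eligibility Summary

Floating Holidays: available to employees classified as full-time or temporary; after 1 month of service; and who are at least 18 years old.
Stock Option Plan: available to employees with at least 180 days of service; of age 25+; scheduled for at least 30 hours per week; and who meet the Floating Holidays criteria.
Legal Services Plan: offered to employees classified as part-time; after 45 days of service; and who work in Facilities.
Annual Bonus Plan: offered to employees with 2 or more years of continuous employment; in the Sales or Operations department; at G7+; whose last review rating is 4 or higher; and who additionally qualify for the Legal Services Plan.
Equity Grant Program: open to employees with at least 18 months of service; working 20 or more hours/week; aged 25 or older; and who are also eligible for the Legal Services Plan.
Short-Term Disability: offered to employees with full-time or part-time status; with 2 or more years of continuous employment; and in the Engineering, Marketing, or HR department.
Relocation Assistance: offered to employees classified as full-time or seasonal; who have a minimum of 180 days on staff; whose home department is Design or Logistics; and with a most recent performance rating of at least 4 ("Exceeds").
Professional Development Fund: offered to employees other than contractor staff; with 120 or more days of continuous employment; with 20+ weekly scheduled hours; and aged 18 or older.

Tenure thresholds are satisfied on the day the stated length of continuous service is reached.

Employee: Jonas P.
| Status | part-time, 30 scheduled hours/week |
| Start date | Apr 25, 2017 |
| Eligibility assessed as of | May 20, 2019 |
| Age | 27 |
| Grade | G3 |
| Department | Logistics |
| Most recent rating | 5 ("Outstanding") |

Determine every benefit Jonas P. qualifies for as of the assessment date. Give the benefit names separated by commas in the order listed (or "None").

Service from Apr 25, 2017 to May 20, 2019: 755 days.
Floating Holidays — status part-time ✗ (requires full-time or temporary) → not eligible.
Stock Option Plan — service 755 days ≥ 180 days ✓; age 27 ≥ 25 ✓; 30 hrs/wk ≥ 30 ✓; not eligible for Floating Holidays ✗ → not eligible.
Legal Services Plan — status part-time ✓; service 755 days ≥ 45 days ✓; dept Logistics ✗ → not eligible.
Annual Bonus Plan — service 755 days ≥ 2 years (≈730 days) ✓; dept Logistics ✗ → not eligible.
Equity Grant Program — service 755 days ≥ 18 months (≈540 days) ✓; 30 hrs/wk ≥ 20 ✓; age 27 ≥ 25 ✓; not eligible for Legal Services Plan ✗ → not eligible.
Short-Term Disability — status part-time ✓; service 755 days ≥ 2 years (≈730 days) ✓; dept Logistics ✗ → not eligible.
Relocation Assistance — status part-time ✗ (requires full-time or seasonal) → not eligible.
Professional Development Fund — status part-time ✓ (not excluded); service 755 days ≥ 120 days ✓; 30 hrs/wk ≥ 20 ✓; age 27 ≥ 18 ✓ → eligible.

Professional Development Fund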